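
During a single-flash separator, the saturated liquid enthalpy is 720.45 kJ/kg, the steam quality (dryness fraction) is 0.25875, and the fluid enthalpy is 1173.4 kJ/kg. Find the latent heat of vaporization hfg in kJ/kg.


hfg = (h - hf) / x
hfg = (1173.4 - 720.45) / 0.25875
hfg = 1750.5 kJ/kg


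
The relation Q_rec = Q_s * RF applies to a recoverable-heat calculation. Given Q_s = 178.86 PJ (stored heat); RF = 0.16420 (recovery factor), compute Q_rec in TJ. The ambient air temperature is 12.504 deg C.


Q_rec = Q_s * RF
Q_rec = 178.86 * 0.16420
Q_rec = 29.36881 PJ
Convert: 29.36881 PJ * 1000.0 = 29369 TJ
Q_rec = 29369 TJ


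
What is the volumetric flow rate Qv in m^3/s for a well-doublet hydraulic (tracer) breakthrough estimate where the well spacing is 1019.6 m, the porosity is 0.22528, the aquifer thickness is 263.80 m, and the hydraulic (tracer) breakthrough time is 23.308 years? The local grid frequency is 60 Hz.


Qv = pi*hr*phi*L^2 / (3*t_bt*365.25*86400)
Qv = pi*263.80*0.22528*1019.6^2 / (3*23.308*365.25*86400)
Qv = 0.087958 m^3/s


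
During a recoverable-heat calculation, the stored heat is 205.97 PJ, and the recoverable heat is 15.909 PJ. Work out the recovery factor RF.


RF = Q_rec / Q_s
RF = 15.909 / 205.97
RF = 0.077239


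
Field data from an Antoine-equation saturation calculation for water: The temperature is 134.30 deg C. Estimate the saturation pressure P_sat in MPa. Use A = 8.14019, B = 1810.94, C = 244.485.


P_sat = 10^(A - B/(C + T)) / 760 * 0.101325
P_sat = 10^(8.14019 - 1810.94/(244.485 + 134.30)) / 760 * 0.101325
P_sat = 0.30491 MPa


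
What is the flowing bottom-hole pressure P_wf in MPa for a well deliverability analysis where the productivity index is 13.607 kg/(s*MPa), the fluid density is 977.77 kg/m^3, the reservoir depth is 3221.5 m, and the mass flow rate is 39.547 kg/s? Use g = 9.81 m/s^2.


Step 1: P_i = rho*g*h/1e6 = 977.77*9.81*3221.5/1e6 = 30.90038 MPa
Step 2: P_wf = P_i - mdot/PI = 30.90038 - 39.547/13.607 = 27.994 MPa
P_wf = 27.994 MPa


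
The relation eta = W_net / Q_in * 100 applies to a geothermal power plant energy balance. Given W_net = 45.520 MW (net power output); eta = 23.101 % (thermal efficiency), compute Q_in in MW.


Q_in = W_net / (eta / 100)
Q_in = 45.520 / (23.101 / 100)
Q_in = 197.05 MW


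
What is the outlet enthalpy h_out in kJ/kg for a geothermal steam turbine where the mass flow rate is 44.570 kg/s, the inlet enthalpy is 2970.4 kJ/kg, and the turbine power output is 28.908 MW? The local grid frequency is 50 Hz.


h_out = h_in - P * 1000 / mdot
h_out = 2970.4 - 28.908 * 1000 / 44.570
h_out = 2321.8 kJ/kg


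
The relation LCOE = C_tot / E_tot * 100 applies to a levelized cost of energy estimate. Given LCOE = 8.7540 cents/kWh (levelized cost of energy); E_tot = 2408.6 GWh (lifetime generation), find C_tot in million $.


C_tot = LCOE / 100 * E_tot
C_tot = 8.7540 / 100 * 2408.6
C_tot = 210.85 million $


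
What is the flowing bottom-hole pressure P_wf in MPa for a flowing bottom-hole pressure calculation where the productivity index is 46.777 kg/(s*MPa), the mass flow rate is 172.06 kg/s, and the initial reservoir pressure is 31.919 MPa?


P_wf = P_i - mdot / PI
P_wf = 31.919 - 172.06 / 46.777
P_wf = 28.241 MPa


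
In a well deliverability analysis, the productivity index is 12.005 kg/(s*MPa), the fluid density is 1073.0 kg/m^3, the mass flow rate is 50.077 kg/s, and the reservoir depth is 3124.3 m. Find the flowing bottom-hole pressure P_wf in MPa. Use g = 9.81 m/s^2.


Step 1: P_i = rho*g*h/1e6 = 1073.0*9.81*3124.3/1e6 = 32.88679 MPa
Step 2: P_wf = P_i - mdot/PI = 32.88679 - 50.077/12.005 = 28.715 MPa
P_wf = 28.715 MPa


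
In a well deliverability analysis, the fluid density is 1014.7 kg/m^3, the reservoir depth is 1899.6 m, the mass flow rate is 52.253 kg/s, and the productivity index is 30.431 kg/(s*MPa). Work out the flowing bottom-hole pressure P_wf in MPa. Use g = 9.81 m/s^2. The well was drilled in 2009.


Step 1: P_i = rho*g*h/1e6 = 1014.7*9.81*1899.6/1e6 = 18.90901 MPa
Step 2: P_wf = P_i - mdot/PI = 18.90901 - 52.253/30.431 = 17.192 MPa
P_wf = 17.192 MPa


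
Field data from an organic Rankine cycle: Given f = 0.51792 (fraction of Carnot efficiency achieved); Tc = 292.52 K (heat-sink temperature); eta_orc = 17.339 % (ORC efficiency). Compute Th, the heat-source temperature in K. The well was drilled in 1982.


Th = Tc / (1 - (eta_orc/100)/f)
Th = 292.52 / (1 - (17.339/100)/0.51792)
Th = 439.74 K


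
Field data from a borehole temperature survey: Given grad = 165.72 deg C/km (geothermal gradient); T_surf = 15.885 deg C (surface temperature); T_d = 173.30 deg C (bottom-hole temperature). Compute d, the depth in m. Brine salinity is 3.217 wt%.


d = (T_d - T_surf) / grad * 1000
d = (173.30 - 15.885) / 165.72 * 1000
d = 949.89 m


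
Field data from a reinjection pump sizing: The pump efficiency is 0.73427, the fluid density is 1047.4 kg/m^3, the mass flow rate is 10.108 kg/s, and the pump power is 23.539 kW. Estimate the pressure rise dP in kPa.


dP = P_pump * rho * eta / mdot
dP = 23.539 * 1047.4 * 0.73427 / 10.108
dP = 1791.0 kPa


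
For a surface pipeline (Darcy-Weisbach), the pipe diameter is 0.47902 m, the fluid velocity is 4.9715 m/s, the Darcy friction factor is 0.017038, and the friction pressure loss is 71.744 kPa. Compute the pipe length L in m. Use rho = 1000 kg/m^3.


L = dP*1000*D / (f*rho*vel^2/2)
L = 71.744*1000*0.47902 / (0.017038*1000*4.9715^2/2)
L = 163.22 m


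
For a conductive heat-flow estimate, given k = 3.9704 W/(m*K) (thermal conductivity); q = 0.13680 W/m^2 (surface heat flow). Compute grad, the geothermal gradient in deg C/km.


grad = q * 1000 / k
grad = 0.13680 * 1000 / 3.9704
grad = 34.455 deg C/km


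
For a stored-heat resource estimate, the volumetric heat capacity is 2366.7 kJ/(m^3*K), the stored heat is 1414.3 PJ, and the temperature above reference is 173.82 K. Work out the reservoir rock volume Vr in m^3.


Vr = Q_s * 1e12 / (rhoc * dT)
Vr = 1414.3 * 1e12 / (2366.7 * 173.82)
Vr = 3.4379e+09 m^3


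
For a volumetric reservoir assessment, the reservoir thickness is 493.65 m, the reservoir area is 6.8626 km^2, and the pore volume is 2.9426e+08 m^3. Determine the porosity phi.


phi = Vp / (A * 1e6 * hr)
phi = 2.9426e+08 / (6.8626 * 1e6 * 493.65)
phi = 0.086861


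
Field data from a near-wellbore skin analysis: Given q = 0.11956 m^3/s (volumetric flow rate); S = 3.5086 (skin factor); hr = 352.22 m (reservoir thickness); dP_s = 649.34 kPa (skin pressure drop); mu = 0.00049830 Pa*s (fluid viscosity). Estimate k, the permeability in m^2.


k = S*q*mu / (2*pi*dP_s*1000*hr)
k = 3.5086*0.11956*0.00049830 / (2*pi*649.34*1000*352.22)
k = 1.4546e-13 m^2


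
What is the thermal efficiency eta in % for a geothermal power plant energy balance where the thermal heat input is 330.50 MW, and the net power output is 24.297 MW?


eta = W_net / Q_in * 100
eta = 24.297 / 330.50 * 100
eta = 7.3516 %


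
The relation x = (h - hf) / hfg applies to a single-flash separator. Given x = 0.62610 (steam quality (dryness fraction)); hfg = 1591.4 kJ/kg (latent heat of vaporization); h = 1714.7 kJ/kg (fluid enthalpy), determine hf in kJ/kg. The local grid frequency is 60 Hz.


hf = h - x * hfg
hf = 1714.7 - 0.62610 * 1591.4
hf = 718.32 kJ/kg


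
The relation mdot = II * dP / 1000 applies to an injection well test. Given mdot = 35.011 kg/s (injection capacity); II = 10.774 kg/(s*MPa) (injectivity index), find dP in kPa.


dP = mdot * 1000 / II
dP = 35.011 * 1000 / 10.774
dP = 3249.6 kPa


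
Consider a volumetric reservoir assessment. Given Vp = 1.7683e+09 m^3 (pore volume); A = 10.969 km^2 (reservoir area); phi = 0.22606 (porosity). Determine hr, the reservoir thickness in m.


hr = Vp / (A * 1e6 * phi)
hr = 1.7683e+09 / (10.969 * 1e6 * 0.22606)
hr = 713.12 m


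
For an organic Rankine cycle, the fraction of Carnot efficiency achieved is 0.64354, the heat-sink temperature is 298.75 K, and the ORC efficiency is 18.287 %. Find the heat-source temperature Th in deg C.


Th = Tc / (1 - (eta_orc/100)/f)
Th = 298.75 / (1 - (18.287/100)/0.64354)
Th = 417.3434 K
Convert to deg C: 417.3434 - 273.15 = 144.19 deg C
Th = 144.19 deg C


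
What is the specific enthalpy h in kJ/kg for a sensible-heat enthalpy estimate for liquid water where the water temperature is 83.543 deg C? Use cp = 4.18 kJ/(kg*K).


h = cp * T
h = 4.18 * 83.543
h = 349.21 kJ/kg


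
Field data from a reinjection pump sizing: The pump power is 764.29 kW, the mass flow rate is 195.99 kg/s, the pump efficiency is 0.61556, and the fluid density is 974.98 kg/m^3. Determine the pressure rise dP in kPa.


dP = P_pump * rho * eta / mdot
dP = 764.29 * 974.98 * 0.61556 / 195.99
dP = 2340.4 kPa


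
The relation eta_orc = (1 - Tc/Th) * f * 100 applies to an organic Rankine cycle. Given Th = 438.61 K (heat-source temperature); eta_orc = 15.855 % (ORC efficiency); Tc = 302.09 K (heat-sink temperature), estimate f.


f = (eta_orc/100) / (1 - Tc/Th)
f = (15.855/100) / (1 - 302.09/438.61)
f = 0.50939


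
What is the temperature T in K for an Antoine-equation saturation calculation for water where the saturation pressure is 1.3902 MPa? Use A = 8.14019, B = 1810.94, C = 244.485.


T = B / (A - log10(P_sat * 760 / 0.101325)) - C
T = 1810.94 / (8.14019 - log10(1.3902 * 760 / 0.101325)) - 244.485
T = 194.8486 deg C
Convert to K: 194.8486 + 273.15 = 468.00 K
T = 468.00 K


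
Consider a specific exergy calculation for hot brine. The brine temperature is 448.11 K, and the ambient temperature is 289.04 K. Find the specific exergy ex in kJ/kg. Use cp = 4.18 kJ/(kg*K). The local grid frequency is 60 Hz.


ex = cp * ((T_b - T_0) - T_0 * ln(T_b/T_0))
ex = 4.18 * ((448.11 - 289.04) - 289.04 * ln(448.11/289.04))
ex = 135.15 kJ/kg


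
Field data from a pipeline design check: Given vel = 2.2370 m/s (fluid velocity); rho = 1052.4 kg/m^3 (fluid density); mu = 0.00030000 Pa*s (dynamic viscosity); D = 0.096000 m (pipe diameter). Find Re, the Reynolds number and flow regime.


Step 1: Re = rho*vel*D/mu = 1052.4*2.237*0.096/0.0003 = 7.5335e+05
Step 2: Re = 7.5335e+05 > 4000, so flow is turbulent.
Re = 7.5335e+05 (turbulent)


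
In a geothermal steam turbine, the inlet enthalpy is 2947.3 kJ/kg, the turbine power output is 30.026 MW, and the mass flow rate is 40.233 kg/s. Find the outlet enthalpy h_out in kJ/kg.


h_out = h_in - P * 1000 / mdot
h_out = 2947.3 - 30.026 * 1000 / 40.233
h_out = 2201.0 kJ/kg


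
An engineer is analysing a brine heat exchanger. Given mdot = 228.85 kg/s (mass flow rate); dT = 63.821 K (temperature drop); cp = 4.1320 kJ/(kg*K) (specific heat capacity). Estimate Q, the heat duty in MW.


Q = mdot * cp * dT / 1000
Q = 228.85 * 4.1320 * 63.821 / 1000
Q = 60.350 MW


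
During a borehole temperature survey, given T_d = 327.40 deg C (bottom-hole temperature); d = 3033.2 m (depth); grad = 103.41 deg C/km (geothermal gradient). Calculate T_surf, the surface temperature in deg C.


T_surf = T_d - grad * d / 1000
T_surf = 327.40 - 103.41 * 3033.2 / 1000
T_surf = 13.737 deg C


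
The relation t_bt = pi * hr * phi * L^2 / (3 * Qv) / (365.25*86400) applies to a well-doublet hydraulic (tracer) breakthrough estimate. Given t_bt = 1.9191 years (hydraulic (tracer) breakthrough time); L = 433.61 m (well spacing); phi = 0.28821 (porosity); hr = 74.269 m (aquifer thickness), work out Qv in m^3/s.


Qv = pi*hr*phi*L^2 / (3*t_bt*365.25*86400)
Qv = pi*74.269*0.28821*433.61^2 / (3*1.9191*365.25*86400)
Qv = 0.069589 m^3/s


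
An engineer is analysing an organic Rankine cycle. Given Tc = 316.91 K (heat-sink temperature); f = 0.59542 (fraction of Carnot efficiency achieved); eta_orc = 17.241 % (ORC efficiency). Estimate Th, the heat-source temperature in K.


Th = Tc / (1 - (eta_orc/100)/f)
Th = 316.91 / (1 - (17.241/100)/0.59542)
Th = 446.08 K


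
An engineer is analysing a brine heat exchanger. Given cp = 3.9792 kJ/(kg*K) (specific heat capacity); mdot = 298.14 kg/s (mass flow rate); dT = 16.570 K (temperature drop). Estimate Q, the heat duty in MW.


Q = mdot * cp * dT / 1000
Q = 298.14 * 3.9792 * 16.570 / 1000
Q = 19.658 MW


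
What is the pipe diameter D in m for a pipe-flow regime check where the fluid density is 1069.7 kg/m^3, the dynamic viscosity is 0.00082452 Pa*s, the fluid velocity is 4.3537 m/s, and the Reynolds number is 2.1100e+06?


D = Re * mu / (rho * vel)
D = 2.1100e+06 * 0.00082452 / (1069.7 * 4.3537)
D = 0.37356 m


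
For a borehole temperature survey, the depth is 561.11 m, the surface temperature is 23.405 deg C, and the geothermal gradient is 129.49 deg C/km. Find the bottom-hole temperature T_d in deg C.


T_d = T_surf + grad * d / 1000
T_d = 23.405 + 129.49 * 561.11 / 1000
T_d = 96.063 deg C


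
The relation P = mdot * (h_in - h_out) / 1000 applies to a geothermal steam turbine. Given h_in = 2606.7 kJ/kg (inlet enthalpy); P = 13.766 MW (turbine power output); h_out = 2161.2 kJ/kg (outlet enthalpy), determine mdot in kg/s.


mdot = P * 1000 / (h_in - h_out)
mdot = 13.766 * 1000 / (2606.7 - 2161.2)
mdot = 30.900 kg/s


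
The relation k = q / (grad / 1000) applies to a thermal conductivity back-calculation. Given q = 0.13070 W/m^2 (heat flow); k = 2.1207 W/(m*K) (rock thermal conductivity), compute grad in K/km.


grad = q / k * 1000
grad = 0.13070 / 2.1207 * 1000
grad = 61.63059 deg C/km
Convert: 61.63059 deg C/km * 1.0 = 61.631 K/km
grad = 61.631 K/km


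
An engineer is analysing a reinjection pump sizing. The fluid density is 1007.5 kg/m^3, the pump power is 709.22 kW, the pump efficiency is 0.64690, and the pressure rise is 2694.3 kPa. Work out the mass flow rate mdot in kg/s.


mdot = P_pump * rho * eta / dP
mdot = 709.22 * 1007.5 * 0.64690 / 2694.3
mdot = 171.56 kg/s


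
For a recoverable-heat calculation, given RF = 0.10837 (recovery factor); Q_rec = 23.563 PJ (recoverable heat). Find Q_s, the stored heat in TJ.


Q_s = Q_rec / RF
Q_s = 23.563 / 0.10837
Q_s = 217.4310 PJ
Convert: 217.4310 PJ * 1000.0 = 2.1743e+05 TJ
Q_s = 2.1743e+05 TJ


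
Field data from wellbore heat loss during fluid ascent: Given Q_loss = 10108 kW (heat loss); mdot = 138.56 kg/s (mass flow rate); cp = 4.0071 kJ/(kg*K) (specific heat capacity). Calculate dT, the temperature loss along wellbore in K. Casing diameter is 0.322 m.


dT = Q_loss / (mdot * cp)
dT = 10108 / (138.56 * 4.0071)
dT = 18.205 K


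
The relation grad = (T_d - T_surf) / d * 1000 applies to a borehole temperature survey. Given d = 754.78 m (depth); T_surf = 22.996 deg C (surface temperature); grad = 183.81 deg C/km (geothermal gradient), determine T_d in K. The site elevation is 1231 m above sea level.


T_d = T_surf + grad * d / 1000
T_d = 22.996 + 183.81 * 754.78 / 1000
T_d = 161.7321 deg C
Convert to K: 161.7321 + 273.15 = 434.88 K
T_d = 434.88 K


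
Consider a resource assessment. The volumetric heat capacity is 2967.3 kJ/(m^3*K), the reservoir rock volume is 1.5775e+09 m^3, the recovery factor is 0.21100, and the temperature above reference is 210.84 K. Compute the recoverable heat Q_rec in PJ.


Step 1: Q_s = Vr*rhoc*dT/1e12 = 1.5775e+09*2967.3*210.84/1e12 = 986.9243 PJ
Step 2: Q_rec = Q_s * RF = 986.9243 * 0.211 = 208.24 PJ
Q_rec = 208.24 PJ


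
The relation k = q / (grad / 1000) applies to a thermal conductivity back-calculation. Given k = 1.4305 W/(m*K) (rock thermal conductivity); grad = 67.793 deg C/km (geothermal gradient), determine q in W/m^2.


q = k * grad / 1000
q = 1.4305 * 67.793 / 1000
q = 0.096978 W/m^2


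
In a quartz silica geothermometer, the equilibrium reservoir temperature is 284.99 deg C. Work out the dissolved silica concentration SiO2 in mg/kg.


SiO2 = 10^(5.19 - 1309/(T_eq + 273.15))
SiO2 = 10^(5.19 - 1309/(284.99 + 273.15))
SiO2 = 699.38 mg/kg


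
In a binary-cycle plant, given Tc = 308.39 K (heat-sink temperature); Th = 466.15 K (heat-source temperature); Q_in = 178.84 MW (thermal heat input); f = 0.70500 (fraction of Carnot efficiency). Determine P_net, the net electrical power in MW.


Step 1: eta = (1 - Tc/Th)*f = (1 - 308.39/466.15)*0.705 = 0.2385944
Step 2: P_net = eta * Q_in = 0.2385944 * 178.84 = 42.670 MW
P_net = 42.670 MW


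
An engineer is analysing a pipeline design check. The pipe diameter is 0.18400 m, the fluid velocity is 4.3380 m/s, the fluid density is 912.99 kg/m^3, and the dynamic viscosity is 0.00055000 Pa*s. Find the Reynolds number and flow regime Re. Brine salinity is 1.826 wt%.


Step 1: Re = rho*vel*D/mu = 912.99*4.338*0.184/0.00055 = 1.3250e+06
Step 2: Re = 1.3250e+06 > 4000, so flow is turbulent.
Re = 1.3250e+06 (turbulent)


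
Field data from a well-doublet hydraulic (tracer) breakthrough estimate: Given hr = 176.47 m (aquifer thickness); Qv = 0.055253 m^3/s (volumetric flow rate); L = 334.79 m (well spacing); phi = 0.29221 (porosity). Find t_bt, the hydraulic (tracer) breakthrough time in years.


t_bt = pi * hr * phi * L^2 / (3 * Qv) / (365.25*86400)
t_bt = pi * 176.47 * 0.29221 * 334.79^2 / (3 * 0.055253) / (365.25*86400)
t_bt = 3.4712 years


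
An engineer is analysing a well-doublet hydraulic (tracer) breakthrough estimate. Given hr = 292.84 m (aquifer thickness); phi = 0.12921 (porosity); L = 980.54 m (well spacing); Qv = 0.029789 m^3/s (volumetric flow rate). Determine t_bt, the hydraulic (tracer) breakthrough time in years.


t_bt = pi * hr * phi * L^2 / (3 * Qv) / (365.25*86400)
t_bt = pi * 292.84 * 0.12921 * 980.54^2 / (3 * 0.029789) / (365.25*86400)
t_bt = 40.525 years


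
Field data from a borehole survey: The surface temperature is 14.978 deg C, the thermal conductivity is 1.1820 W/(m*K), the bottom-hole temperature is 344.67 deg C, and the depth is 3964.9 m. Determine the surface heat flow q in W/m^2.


Step 1: grad = (T_d - T_surf)/d * 1000 = (344.67 - 14.978)/3964.9 * 1000 = 83.15266 deg C/km
Step 2: q = k * grad / 1000 = 1.182 * 83.15266 / 1000 = 0.098286 W/m^2
q = 0.098286 W/m^2


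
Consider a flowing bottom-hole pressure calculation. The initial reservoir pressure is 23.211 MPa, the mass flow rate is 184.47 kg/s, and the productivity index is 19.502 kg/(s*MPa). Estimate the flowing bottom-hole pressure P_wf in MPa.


P_wf = P_i - mdot / PI
P_wf = 23.211 - 184.47 / 19.502
P_wf = 13.752 MPa


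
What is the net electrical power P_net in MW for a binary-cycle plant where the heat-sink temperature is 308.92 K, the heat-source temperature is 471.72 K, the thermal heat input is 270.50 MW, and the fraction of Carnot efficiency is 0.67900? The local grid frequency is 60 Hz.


Step 1: eta = (1 - Tc/Th)*f = (1 - 308.92/471.72)*0.679 = 0.2343365
Step 2: P_net = eta * Q_in = 0.2343365 * 270.5 = 63.388 MW
P_net = 63.388 MW


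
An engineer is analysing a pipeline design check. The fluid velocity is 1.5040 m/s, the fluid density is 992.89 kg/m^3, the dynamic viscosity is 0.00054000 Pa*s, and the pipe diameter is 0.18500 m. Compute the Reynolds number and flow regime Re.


Step 1: Re = rho*vel*D/mu = 992.89*1.504*0.185/0.00054 = 5.1160e+05
Step 2: Re = 5.1160e+05 > 4000, so flow is turbulent.
Re = 5.1160e+05 (turbulent)


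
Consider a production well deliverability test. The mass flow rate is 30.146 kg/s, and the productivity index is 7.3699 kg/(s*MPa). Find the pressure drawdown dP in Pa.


dP = mdot * 1000 / PI
dP = 30.146 * 1000 / 7.3699
dP = 4090.422 kPa
Convert: 4090.422 kPa * 1000.0 = 4.0904e+06 Pa
dP = 4.0904e+06 Pa


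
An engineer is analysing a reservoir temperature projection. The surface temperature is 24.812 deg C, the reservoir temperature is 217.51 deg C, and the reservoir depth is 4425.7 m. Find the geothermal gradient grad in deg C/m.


grad = (T_res - T_surf) / d * 1000
grad = (217.51 - 24.812) / 4425.7 * 1000
grad = 43.54068 deg C/km
Convert: 43.54068 deg C/km * 0.001 = 0.043541 deg C/m
grad = 0.043541 deg C/m


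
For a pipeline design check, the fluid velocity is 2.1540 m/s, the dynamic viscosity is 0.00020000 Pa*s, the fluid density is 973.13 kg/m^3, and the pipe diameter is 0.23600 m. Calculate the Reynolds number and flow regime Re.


Step 1: Re = rho*vel*D/mu = 973.13*2.154*0.236/0.0002 = 2.4734e+06
Step 2: Re = 2.4734e+06 > 4000, so flow is turbulent.
Re = 2.4734e+06 (turbulent)


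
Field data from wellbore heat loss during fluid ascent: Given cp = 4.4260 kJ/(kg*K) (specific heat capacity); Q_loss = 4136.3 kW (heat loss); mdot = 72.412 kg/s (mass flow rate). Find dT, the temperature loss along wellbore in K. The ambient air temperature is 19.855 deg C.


dT = Q_loss / (mdot * cp)
dT = 4136.3 / (72.412 * 4.4260)
dT = 12.906 K


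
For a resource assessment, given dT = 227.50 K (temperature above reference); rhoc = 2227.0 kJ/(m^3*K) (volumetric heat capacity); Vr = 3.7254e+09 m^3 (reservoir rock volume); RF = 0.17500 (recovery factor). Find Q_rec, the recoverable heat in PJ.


Step 1: Q_s = Vr*rhoc*dT/1e12 = 3.7254e+09*2227.0*227.5/1e12 = 1887.446 PJ
Step 2: Q_rec = Q_s * RF = 1887.446 * 0.175 = 330.30 PJ
Q_rec = 330.30 PJ


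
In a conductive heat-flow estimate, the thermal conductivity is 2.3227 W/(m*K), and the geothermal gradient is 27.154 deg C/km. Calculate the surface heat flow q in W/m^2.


q = k * grad / 1000
q = 2.3227 * 27.154 / 1000
q = 0.063071 W/m^2


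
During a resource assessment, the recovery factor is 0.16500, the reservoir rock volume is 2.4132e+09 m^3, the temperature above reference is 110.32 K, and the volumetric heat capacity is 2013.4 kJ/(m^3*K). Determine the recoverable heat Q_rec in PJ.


Step 1: Q_s = Vr*rhoc*dT/1e12 = 2.4132e+09*2013.4*110.32/1e12 = 536.0159 PJ
Step 2: Q_rec = Q_s * RF = 536.0159 * 0.165 = 88.443 PJ
Q_rec = 88.443 PJ


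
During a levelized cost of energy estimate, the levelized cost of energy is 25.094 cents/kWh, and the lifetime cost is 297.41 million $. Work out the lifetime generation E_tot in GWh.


E_tot = C_tot / LCOE * 100
E_tot = 297.41 / 25.094 * 100
E_tot = 1185.2 GWh


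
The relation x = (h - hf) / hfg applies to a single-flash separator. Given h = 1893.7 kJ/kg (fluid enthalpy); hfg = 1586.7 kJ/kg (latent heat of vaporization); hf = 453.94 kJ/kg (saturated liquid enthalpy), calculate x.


x = (h - hf) / hfg
x = (1893.7 - 453.94) / 1586.7
x = 0.90739


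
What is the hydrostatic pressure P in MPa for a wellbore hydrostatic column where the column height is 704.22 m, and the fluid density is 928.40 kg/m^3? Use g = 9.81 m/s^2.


P = rho * g * h / 1e6
P = 928.40 * 9.81 * 704.22 / 1e6
P = 6.4138 MPa


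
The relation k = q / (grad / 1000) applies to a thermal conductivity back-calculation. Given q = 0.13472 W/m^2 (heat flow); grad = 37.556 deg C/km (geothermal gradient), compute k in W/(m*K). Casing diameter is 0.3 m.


k = q / (grad / 1000)
k = 0.13472 / (37.556 / 1000)
k = 3.5872 W/(m*K)


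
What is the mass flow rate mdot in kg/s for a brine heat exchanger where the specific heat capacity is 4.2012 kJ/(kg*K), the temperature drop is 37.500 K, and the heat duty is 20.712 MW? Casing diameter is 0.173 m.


mdot = Q * 1000 / (cp * dT)
mdot = 20.712 * 1000 / (4.2012 * 37.500)
mdot = 131.47 kg/s


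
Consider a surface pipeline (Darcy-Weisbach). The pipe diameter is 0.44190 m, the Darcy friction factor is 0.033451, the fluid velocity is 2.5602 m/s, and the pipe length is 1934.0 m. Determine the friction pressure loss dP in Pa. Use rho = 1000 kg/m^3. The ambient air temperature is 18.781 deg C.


dP = f * (L/D) * (rho*vel^2/2) / 1000
dP = 0.033451 * (1934.0/0.44190) * (1000*2.5602^2/2) / 1000
dP = 479.7990 kPa
Convert: 479.7990 kPa * 1000.0 = 4.7980e+05 Pa
dP = 4.7980e+05 Pa


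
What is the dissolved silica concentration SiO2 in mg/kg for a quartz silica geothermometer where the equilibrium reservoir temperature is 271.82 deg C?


SiO2 = 10^(5.19 - 1309/(T_eq + 273.15))
SiO2 = 10^(5.19 - 1309/(271.82 + 273.15))
SiO2 = 613.81 mg/kg


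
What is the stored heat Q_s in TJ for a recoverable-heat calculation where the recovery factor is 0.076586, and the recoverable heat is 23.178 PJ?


Q_s = Q_rec / RF
Q_s = 23.178 / 0.076586
Q_s = 302.6402 PJ
Convert: 302.6402 PJ * 1000.0 = 3.0264e+05 TJ
Q_s = 3.0264e+05 TJ


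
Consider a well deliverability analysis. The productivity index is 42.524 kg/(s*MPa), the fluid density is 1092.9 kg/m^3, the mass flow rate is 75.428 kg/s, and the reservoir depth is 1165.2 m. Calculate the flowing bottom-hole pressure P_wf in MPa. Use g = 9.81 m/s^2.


Step 1: P_i = rho*g*h/1e6 = 1092.9*9.81*1165.2/1e6 = 12.49252 MPa
Step 2: P_wf = P_i - mdot/PI = 12.49252 - 75.428/42.524 = 10.719 MPa
P_wf = 10.719 MPa


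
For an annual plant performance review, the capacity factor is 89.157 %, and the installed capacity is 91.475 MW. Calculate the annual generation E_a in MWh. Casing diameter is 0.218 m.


E_a = CF / 100 * cap * 8760
E_a = 89.157 / 100 * 91.475 * 8760
E_a = 7.1443e+05 MWh


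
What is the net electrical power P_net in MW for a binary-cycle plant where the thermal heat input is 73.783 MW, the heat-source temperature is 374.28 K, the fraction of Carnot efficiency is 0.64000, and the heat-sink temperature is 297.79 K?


Step 1: eta = (1 - Tc/Th)*f = (1 - 297.79/374.28)*0.64 = 0.1307941
Step 2: P_net = eta * Q_in = 0.1307941 * 73.783 = 9.6504 MW
P_net = 9.6504 MW


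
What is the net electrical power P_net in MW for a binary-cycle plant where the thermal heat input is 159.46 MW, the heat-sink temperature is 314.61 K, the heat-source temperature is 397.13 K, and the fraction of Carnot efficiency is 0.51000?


Step 1: eta = (1 - Tc/Th)*f = (1 - 314.61/397.13)*0.51 = 0.1059734
Step 2: P_net = eta * Q_in = 0.1059734 * 159.46 = 16.899 MW
P_net = 16.899 MW


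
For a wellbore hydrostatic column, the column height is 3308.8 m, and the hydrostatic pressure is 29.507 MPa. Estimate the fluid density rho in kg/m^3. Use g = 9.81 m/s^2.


rho = P * 1e6 / (g * h)
rho = 29.507 * 1e6 / (9.81 * 3308.8)
rho = 909.05 kg/m^3


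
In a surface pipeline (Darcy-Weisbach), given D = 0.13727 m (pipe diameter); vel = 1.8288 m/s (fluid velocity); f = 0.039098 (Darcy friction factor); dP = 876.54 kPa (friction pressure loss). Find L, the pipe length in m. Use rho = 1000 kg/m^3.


L = dP*1000*D / (f*rho*vel^2/2)
L = 876.54*1000*0.13727 / (0.039098*1000*1.8288^2/2)
L = 1840.3 m


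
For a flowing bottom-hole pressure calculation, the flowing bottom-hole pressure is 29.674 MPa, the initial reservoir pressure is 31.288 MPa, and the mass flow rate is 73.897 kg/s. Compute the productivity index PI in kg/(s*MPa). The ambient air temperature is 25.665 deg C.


PI = mdot / (P_i - P_wf)
PI = 73.897 / (31.288 - 29.674)
PI = 45.785 kg/(s*MPa)


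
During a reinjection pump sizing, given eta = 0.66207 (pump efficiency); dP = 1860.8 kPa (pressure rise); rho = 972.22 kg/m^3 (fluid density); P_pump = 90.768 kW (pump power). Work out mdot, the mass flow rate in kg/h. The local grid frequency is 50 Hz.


mdot = P_pump * rho * eta / dP
mdot = 90.768 * 972.22 * 0.66207 / 1860.8
mdot = 31.39797 kg/s
Convert: 31.39797 kg/s * 3600.0 = 1.1303e+05 kg/h
mdot = 1.1303e+05 kg/h


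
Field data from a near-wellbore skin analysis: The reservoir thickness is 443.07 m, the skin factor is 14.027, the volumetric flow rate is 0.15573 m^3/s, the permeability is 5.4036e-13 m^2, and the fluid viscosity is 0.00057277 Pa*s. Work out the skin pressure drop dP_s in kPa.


dP_s = S * q * mu / (2*pi*k*hr) / 1000
dP_s = 14.027 * 0.15573 * 0.00057277 / (2*pi*5.4036e-13*443.07) / 1000
dP_s = 831.73 kPa


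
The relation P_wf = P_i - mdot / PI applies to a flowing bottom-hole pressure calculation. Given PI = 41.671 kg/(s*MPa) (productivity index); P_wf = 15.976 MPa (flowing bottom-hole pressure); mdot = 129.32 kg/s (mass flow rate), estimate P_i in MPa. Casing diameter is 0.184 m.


P_i = P_wf + mdot / PI
P_i = 15.976 + 129.32 / 41.671
P_i = 19.079 MPa


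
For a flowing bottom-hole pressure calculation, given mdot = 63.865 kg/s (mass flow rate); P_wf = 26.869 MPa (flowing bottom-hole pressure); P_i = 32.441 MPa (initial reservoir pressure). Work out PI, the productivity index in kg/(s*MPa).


PI = mdot / (P_i - P_wf)
PI = 63.865 / (32.441 - 26.869)
PI = 11.462 kg/(s*MPa)


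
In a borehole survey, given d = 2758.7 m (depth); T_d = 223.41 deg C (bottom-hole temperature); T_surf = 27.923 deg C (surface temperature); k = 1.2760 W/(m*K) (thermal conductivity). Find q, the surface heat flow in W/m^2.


Step 1: grad = (T_d - T_surf)/d * 1000 = (223.41 - 27.923)/2758.7 * 1000 = 70.86200 deg C/km
Step 2: q = k * grad / 1000 = 1.276 * 70.86200 / 1000 = 0.090420 W/m^2
q = 0.090420 W/m^2


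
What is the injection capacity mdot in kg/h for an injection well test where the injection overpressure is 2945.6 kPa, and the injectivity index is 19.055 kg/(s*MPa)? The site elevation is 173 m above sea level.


mdot = II * dP / 1000
mdot = 19.055 * 2945.6 / 1000
mdot = 56.12841 kg/s
Convert: 56.12841 kg/s * 3600.0 = 2.0206e+05 kg/h
mdot = 2.0206e+05 kg/h


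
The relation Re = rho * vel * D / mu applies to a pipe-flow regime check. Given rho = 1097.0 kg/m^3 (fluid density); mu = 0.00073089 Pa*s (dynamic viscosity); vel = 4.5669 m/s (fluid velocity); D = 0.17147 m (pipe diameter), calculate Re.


Re = rho * vel * D / mu
Re = 1097.0 * 4.5669 * 0.17147 / 0.00073089
Re = 1.1753e+06


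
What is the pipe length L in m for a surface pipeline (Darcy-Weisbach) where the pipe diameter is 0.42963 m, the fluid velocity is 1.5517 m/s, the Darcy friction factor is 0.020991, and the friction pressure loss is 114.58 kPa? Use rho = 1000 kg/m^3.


L = dP*1000*D / (f*rho*vel^2/2)
L = 114.58*1000*0.42963 / (0.020991*1000*1.5517^2/2)
L = 1948.0 m


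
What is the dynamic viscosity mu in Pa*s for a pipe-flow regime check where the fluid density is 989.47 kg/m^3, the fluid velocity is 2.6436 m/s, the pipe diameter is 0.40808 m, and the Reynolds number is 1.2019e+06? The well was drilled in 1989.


mu = rho * vel * D / Re
mu = 989.47 * 2.6436 * 0.40808 / 1.2019e+06
mu = 0.00088813 Pa*s


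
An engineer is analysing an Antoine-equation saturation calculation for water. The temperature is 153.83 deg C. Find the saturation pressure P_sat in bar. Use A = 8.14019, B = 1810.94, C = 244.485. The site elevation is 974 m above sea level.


P_sat = 10^(A - B/(C + T)) / 760 * 0.101325
P_sat = 10^(8.14019 - 1810.94/(244.485 + 153.83)) / 760 * 0.101325
P_sat = 0.5231074 MPa
Convert: 0.5231074 MPa * 10.0 = 5.2311 bar
P_sat = 5.2311 bar


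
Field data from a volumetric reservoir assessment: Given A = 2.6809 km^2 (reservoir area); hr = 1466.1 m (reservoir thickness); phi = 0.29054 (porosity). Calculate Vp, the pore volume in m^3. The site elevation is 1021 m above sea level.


Vp = A * 1e6 * hr * phi
Vp = 2.6809 * 1e6 * 1466.1 * 0.29054
Vp = 1.1420e+09 m^3


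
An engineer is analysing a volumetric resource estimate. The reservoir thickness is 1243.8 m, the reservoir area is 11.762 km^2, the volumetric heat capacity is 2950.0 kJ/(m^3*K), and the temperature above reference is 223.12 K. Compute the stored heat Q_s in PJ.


Step 1: Vr = A*1e6*hr = 11.762*1e6*1243.8 = 1.462958e+10 m^3
Step 2: Q_s = Vr*rhoc*dT/1e12 = 1.462958e+10*2950.0*223.12/1e12 = 9629.2 PJ
Q_s = 9629.2 PJ


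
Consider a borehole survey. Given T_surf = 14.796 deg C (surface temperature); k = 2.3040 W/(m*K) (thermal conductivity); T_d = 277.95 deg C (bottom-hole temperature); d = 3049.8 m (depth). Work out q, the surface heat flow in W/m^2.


Step 1: grad = (T_d - T_surf)/d * 1000 = (277.95 - 14.796)/3049.8 * 1000 = 86.28566 deg C/km
Step 2: q = k * grad / 1000 = 2.304 * 86.28566 / 1000 = 0.19880 W/m^2
q = 0.19880 W/m^2


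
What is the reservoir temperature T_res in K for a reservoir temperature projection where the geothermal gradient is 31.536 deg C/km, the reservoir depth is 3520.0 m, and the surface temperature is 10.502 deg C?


T_res = T_surf + grad * d / 1000
T_res = 10.502 + 31.536 * 3520.0 / 1000
T_res = 121.5087 deg C
Convert to K: 121.5087 + 273.15 = 394.66 K
T_res = 394.66 K


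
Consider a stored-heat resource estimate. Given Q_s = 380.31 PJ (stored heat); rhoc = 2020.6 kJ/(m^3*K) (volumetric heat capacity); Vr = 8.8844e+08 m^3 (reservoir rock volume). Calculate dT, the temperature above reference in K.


dT = Q_s * 1e12 / (Vr * rhoc)
dT = 380.31 * 1e12 / (8.8844e+08 * 2020.6)
dT = 211.85 K


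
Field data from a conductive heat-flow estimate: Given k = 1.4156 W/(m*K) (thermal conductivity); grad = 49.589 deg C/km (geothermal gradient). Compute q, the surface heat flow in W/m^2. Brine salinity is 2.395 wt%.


q = k * grad / 1000
q = 1.4156 * 49.589 / 1000
q = 0.070198 W/m^2


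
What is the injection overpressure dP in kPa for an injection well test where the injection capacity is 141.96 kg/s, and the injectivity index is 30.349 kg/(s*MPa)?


dP = mdot * 1000 / II
dP = 141.96 * 1000 / 30.349
dP = 4677.6 kPa


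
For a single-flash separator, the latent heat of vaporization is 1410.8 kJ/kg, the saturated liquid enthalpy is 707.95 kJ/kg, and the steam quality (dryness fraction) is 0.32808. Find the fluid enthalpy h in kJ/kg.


h = hf + x * hfg
h = 707.95 + 0.32808 * 1410.8
h = 1170.8 kJ/kg


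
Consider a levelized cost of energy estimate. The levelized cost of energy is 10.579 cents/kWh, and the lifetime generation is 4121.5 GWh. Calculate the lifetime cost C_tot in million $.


C_tot = LCOE / 100 * E_tot
C_tot = 10.579 / 100 * 4121.5
C_tot = 436.01 million $


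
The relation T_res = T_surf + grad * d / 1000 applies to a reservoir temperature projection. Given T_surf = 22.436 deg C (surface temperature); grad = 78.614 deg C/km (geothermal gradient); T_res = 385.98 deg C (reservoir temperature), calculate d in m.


d = (T_res - T_surf) / grad * 1000
d = (385.98 - 22.436) / 78.614 * 1000
d = 4624.4 m


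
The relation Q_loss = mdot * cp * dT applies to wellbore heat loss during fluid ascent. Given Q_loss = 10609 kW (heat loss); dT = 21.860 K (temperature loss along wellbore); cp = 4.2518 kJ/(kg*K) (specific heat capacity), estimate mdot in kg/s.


mdot = Q_loss / (cp * dT)
mdot = 10609 / (4.2518 * 21.860)
mdot = 114.14 kg/s


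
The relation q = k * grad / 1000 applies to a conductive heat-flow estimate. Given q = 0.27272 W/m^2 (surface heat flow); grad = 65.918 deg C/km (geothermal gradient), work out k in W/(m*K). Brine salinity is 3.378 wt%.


k = q * 1000 / grad
k = 0.27272 * 1000 / 65.918
k = 4.1373 W/(m*K)


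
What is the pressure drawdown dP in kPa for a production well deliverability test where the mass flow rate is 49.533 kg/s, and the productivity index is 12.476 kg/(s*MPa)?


dP = mdot * 1000 / PI
dP = 49.533 * 1000 / 12.476
dP = 3970.3 kPa


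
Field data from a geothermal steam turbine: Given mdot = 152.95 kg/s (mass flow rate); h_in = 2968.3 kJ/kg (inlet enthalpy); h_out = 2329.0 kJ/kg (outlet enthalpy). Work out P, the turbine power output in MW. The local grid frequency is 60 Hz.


P = mdot * (h_in - h_out) / 1000
P = 152.95 * (2968.3 - 2329.0) / 1000
P = 97.781 MW


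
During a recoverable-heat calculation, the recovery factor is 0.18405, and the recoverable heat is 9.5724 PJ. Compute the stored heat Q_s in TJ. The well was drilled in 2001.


Q_s = Q_rec / RF
Q_s = 9.5724 / 0.18405
Q_s = 52.00978 PJ
Convert: 52.00978 PJ * 1000.0 = 52010 TJ
Q_s = 52010 TJ


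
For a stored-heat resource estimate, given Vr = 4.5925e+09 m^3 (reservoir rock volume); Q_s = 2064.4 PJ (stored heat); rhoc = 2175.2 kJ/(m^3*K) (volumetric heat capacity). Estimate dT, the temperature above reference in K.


dT = Q_s * 1e12 / (Vr * rhoc)
dT = 2064.4 * 1e12 / (4.5925e+09 * 2175.2)
dT = 206.65 K


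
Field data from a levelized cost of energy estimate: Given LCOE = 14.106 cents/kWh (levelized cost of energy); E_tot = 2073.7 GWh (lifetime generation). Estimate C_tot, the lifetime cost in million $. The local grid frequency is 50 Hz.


C_tot = LCOE / 100 * E_tot
C_tot = 14.106 / 100 * 2073.7
C_tot = 292.52 million $


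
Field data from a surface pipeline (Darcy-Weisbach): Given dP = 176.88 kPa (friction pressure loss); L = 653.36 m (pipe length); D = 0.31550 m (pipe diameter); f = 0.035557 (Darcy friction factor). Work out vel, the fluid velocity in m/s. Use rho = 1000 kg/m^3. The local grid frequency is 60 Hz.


vel = sqrt(dP*1000*2*D / (f*L*rho))
vel = sqrt(176.88*1000*2*0.31550 / (0.035557*653.36*1000))
vel = 2.1919 m/s


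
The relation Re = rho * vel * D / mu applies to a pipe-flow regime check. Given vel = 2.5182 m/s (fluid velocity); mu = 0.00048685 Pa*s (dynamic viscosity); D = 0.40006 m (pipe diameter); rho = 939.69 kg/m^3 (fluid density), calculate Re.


Re = rho * vel * D / mu
Re = 939.69 * 2.5182 * 0.40006 / 0.00048685
Re = 1.9445e+06


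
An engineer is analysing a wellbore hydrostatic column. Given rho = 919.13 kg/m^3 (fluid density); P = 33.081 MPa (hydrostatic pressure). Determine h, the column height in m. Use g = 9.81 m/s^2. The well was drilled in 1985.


h = P * 1e6 / (g * rho)
h = 33.081 * 1e6 / (9.81 * 919.13)
h = 3668.9 m


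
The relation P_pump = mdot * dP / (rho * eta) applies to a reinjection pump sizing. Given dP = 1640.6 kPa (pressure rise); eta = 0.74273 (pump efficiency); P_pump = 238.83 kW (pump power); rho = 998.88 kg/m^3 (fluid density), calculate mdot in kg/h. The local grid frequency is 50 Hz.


mdot = P_pump * rho * eta / dP
mdot = 238.83 * 998.88 * 0.74273 / 1640.6
mdot = 108.0017 kg/s
Convert: 108.0017 kg/s * 3600.0 = 3.8881e+05 kg/h
mdot = 3.8881e+05 kg/h


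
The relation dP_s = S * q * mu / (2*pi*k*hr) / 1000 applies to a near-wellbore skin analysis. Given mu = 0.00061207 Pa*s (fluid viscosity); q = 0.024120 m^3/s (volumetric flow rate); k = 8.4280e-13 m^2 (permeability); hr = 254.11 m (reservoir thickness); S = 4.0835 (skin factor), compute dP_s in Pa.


dP_s = S * q * mu / (2*pi*k*hr) / 1000
dP_s = 4.0835 * 0.024120 * 0.00061207 / (2*pi*8.4280e-13*254.11) / 1000
dP_s = 44.80070 kPa
Convert: 44.80070 kPa * 1000.0 = 44801 Pa
dP_s = 44801 Pa


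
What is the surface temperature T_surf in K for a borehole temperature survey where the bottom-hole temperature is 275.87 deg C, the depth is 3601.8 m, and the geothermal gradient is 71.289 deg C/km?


T_surf = T_d - grad * d / 1000
T_surf = 275.87 - 71.289 * 3601.8 / 1000
T_surf = 19.10128 deg C
Convert to K: 19.10128 + 273.15 = 292.25 K
T_surf = 292.25 K


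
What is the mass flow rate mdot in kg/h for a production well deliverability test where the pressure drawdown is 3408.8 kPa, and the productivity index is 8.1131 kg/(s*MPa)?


mdot = PI * dP / 1000
mdot = 8.1131 * 3408.8 / 1000
mdot = 27.65594 kg/s
Convert: 27.65594 kg/s * 3600.0 = 99561 kg/h
mdot = 99561 kg/h


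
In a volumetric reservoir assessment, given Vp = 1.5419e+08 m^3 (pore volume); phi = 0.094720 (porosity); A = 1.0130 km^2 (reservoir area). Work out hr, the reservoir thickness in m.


hr = Vp / (A * 1e6 * phi)
hr = 1.5419e+08 / (1.0130 * 1e6 * 0.094720)
hr = 1607.0 m


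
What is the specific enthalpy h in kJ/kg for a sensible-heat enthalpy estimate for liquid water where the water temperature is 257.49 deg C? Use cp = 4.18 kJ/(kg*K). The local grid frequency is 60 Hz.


h = cp * T
h = 4.18 * 257.49
h = 1076.3 kJ/kg


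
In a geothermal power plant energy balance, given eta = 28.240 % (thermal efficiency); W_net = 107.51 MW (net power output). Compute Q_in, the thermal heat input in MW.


Q_in = W_net / (eta / 100)
Q_in = 107.51 / (28.240 / 100)
Q_in = 380.70 MW


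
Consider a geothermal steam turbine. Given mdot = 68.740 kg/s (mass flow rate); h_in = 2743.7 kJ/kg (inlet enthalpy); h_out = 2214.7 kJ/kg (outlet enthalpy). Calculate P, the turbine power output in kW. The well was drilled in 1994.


P = mdot * (h_in - h_out) / 1000
P = 68.740 * (2743.7 - 2214.7) / 1000
P = 36.36346 MW
Convert: 36.36346 MW * 1000.0 = 36363 kW
P = 36363 kW


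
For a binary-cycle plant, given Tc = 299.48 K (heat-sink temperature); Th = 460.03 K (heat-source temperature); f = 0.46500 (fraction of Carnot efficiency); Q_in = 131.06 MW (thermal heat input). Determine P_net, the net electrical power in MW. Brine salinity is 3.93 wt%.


Step 1: eta = (1 - Tc/Th)*f = (1 - 299.48/460.03)*0.465 = 0.1622845
Step 2: P_net = eta * Q_in = 0.1622845 * 131.06 = 21.269 MW
P_net = 21.269 MW
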